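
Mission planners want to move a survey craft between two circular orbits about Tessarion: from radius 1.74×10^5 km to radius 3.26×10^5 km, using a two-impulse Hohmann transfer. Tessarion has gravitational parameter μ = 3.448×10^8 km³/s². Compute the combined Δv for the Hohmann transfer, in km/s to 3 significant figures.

Δv = 11.7 km/s

Semi-major axis of the transfer orbit: a_t = (1.740×10^5 + 3.260×10^5)/2 = 2.500×10^5 km.
Circular speed at r₁: v₁ = √(μ/r₁) = √(3.448×10^8/1.740×10^5) = 44.515 km/s.
On the transfer ellipse at r₁, vis-viva equation gives v_p = √[μ(2/r₁ − 1/a_t)] = 50.833 km/s.
First burn Δv₁ = |v_p − v₁| = 6.318 km/s.
Circular speed at r₂: v₂ = √(μ/r₂) = 32.52 km/s.
Transfer-orbit speed at r₂: v_a = √[μ(2/r₂ − 1/a_t)] = 27.13 km/s.
Second burn Δv₂ = |v₂ − v_a| = 5.390 km/s.
Δv = Δv₁ + Δv₂ = 6.318 + 5.390 = 11.71 km/s.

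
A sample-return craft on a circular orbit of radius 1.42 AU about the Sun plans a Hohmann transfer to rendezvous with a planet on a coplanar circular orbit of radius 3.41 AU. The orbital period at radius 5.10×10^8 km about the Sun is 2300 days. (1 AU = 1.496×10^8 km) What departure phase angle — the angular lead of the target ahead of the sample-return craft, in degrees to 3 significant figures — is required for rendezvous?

From Kepler's third law T² = 4π²r³/μ at r = 5.10×10^8 km, T = 2300 days = 2300 × 86400 s = 1.9872×10^8 s: μ = 4π²r³/T² = 1.32613×10^11 km³/s².
In km: r₁ = 1.42 × 1.496×10^8 = 2.12432×10^8 km; r₂ = 3.41 × 1.496×10^8 = 5.10136×10^8 km.
Transfer-ellipse semi-major axis a_t = (r₁ + r₂)/2 = (2.12432×10^8 + 5.10136×10^8)/2 = 3.61284×10^8 km.
Transfer time t = π√(a_t³/μ) = 5.9242×10^7 s.
The target's mean motion on its circular orbit is ω₂ = √(μ/r₂³) = 3.1606×10^-8 rad/s.
Angle swept by the target during transfer: ω₂·t = 1.872 rad = 107.3°.
Arrival is 180° from departure on the ellipse, so φ = 180° − 107.3° = 72.7°.

φ = 72.7°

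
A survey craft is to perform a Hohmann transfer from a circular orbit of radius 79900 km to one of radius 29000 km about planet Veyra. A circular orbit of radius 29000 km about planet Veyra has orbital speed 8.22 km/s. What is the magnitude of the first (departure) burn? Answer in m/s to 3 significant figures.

Δv₁ = 1340 m/s

From the circular-orbit relation v² = μ/r at r = 29000 km: μ = v²r = (8.22)² × 29000 = 1.95948×10^6 km³/s².
Semi-major axis of the transfer orbit: a_t = (79900 + 29000)/2 = 54450 km.
Circular speed at r = 79900 km: v_c = √(μ/r) = 4.952 km/s.
Vis-viva on the transfer ellipse at r = 79900 km gives v_t = √[μ(2/r − 1/a_t)] = 3.614 km/s.
Δv₁ = |v_t − v_c| = |3.614 − 4.952| = 1.338 km/s.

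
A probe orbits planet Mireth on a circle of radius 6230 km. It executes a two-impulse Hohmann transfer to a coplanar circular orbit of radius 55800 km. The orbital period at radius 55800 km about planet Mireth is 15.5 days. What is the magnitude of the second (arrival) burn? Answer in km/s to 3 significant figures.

Δv₂ = 0.144 km/s

From Kepler's third law T² = 4π²r³/μ at r = 55800 km, T = 15.5 days = 15.5 × 86400 s = 1.3392×10^6 s: μ = 4π²r³/T² = 3824.47 km³/s².
The Hohmann ellipse has a_t = (r₁ + r₂)/2 = 31015 km.
Circular speed at r = 55800 km: v_c = √(μ/r) = 0.2618 km/s.
Vis-viva on the transfer ellipse at r = 55800 km gives v_t = √[μ(2/r − 1/a_t)] = 0.1173 km/s.
Δv₂ = |v_t − v_c| = |0.1173 − 0.2618| = 0.1445 km/s.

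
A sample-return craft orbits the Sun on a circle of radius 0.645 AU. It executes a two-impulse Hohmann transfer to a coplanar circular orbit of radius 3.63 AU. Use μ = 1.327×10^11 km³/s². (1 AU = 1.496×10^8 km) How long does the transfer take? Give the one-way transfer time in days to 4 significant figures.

In km: r₁ = 0.645 × 1.496×10^8 = 9.6492×10^7 km; r₂ = 3.63 × 1.496×10^8 = 5.43048×10^8 km.
Semi-major axis of the transfer orbit: a_t = (9.6492×10^7 + 5.43048×10^8)/2 = 3.1977×10^8 km.
By Kepler's third law the transfer-orbit period is T = 2π√(a_t³/μ), so t = T/2 = 4.9314×10^7 s.
Converting: 4.9314×10^7 s ÷ 86400 s/day = 570.8 days.

t = 570.8 days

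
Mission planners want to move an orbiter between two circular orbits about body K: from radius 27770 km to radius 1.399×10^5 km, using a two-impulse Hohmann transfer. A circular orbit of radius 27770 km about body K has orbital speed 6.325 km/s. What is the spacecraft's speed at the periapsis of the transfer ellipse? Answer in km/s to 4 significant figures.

From the circular-orbit relation v² = μ/r at r = 27770 km: μ = v²r = (6.325)² × 27770 = 1.11096×10^6 km³/s².
Transfer-ellipse semi-major axis a_t = (r₁ + r₂)/2 = (27770 + 1.399×10^5)/2 = 83835 km.
At periapsis, r = 27770 km.
Vis-viva: v = √[μ(2/r − 1/a_t)] = √[1.11096×10^6 × (2/27770 − 1/83835)] = 8.171 km/s.

v = 8.171 km/s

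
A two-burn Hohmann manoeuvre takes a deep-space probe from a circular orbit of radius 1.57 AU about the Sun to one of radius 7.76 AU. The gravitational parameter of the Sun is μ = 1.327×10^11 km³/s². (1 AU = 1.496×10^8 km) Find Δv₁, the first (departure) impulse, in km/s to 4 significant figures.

Δv₁ = 6.887 km/s

In km: r₁ = 1.57 × 1.496×10^8 = 2.34872×10^8 km; r₂ = 7.76 × 1.496×10^8 = 1.160896×10^9 km.
The Hohmann ellipse has a_t = (r₁ + r₂)/2 = 6.97884×10^8 km.
Circular speed at r = 2.34872×10^8 km: v_c = √(μ/r) = 23.7695 km/s.
Transfer-orbit speed at the same r (vis-viva, a = a_t): v_t = √[μ(2/r − 1/a_t)] = 30.6567 km/s.
Δv₁ = |v_t − v_c| = |30.6567 − 23.7695| = 6.887 km/s.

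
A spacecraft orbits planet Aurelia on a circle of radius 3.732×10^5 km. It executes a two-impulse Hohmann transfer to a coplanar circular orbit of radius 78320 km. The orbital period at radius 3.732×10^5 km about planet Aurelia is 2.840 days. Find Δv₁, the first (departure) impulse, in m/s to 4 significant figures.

Δv₁ = 3928 m/s

From Kepler's third law T² = 4π²r³/μ at r = 3.732×10^5 km, T = 2.840 days = 2.840 × 86400 s = 2.45376×10^5 s: μ = 4π²r³/T² = 3.40816×10^7 km³/s².
Transfer-ellipse semi-major axis a_t = (r₁ + r₂)/2 = (3.732×10^5 + 78320)/2 = 2.2576×10^5 km.
Circular speed at r = 3.732×10^5 km: v_c = √(μ/r) = 9.5563 km/s.
Transfer-orbit speed at the same r (vis-viva, a = a_t): v_t = √[μ(2/r − 1/a_t)] = 5.6286 km/s.
Δv₁ = |v_t − v_c| = |5.6286 − 9.5563| = 3.928 km/s.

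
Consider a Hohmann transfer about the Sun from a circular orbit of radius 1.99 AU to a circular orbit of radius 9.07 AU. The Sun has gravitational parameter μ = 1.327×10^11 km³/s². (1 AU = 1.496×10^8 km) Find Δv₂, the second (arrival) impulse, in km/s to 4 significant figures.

Δv₂ = 3.957 km/s

In km: r₁ = 1.99 × 1.496×10^8 = 2.97704×10^8 km; r₂ = 9.07 × 1.496×10^8 = 1.356872×10^9 km.
Semi-major axis of the transfer orbit: a_t = (2.97704×10^8 + 1.356872×10^9)/2 = 8.27288×10^8 km.
On the circular orbit at r = 1.356872×10^9 km, v_c = √(μ/r) = 9.889 km/s.
Vis-viva on the transfer ellipse at r = 1.356872×10^9 km gives v_t = √[μ(2/r − 1/a_t)] = 5.932 km/s.
Δv₂ = |v_t − v_c| = |5.932 − 9.889| = 3.957 km/s.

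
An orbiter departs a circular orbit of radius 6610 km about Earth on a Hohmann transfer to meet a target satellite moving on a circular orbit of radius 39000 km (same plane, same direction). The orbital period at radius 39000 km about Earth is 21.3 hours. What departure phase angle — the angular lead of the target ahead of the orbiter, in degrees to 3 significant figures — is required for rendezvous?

From Kepler's third law T² = 4π²r³/μ at r = 39000 km, T = 21.3 hours = 21.3 × 3600 s = 76680 s: μ = 4π²r³/T² = 3.98281×10^5 km³/s².
Semi-major axis of the transfer orbit: a_t = (6610 + 39000)/2 = 22805 km.
Transfer time t = π√(a_t³/μ) = 17143.53 s.
Target angular speed ω₂ = √(μ/r₂³) = 8.194034×10^-5 rad/s.
Angle swept by the target during transfer: ω₂·t = 1.40475 rad = 80.49°.
Arrival is 180° from departure on the ellipse, so φ = 180° − 80.49° = 99.5°.

φ = 99.5°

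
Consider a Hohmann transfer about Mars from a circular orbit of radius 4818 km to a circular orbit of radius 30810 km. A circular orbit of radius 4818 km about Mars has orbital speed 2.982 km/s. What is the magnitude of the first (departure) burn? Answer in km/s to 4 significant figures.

From the circular-orbit relation v² = μ/r at r = 4818 km: μ = v²r = (2.982)² × 4818 = 42843.2 km³/s².
Transfer-ellipse semi-major axis a_t = (r₁ + r₂)/2 = (4818 + 30810)/2 = 17814 km.
Circular speed at r = 4818 km: v_c = √(μ/r) = 2.9820 km/s.
Vis-viva on the transfer ellipse at r = 4818 km gives v_t = √[μ(2/r − 1/a_t)] = 3.9217 km/s.
Δv₁ = |v_t − v_c| = |3.9217 − 2.9820| = 0.9397 km/s.

Δv₁ = 0.9397 km/s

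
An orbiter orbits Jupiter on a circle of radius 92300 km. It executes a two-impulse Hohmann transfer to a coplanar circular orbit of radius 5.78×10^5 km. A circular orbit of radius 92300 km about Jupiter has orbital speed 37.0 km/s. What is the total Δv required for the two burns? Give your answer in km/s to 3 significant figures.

From the circular-orbit relation v² = μ/r at r = 92300 km: μ = v²r = (37.0)² × 92300 = 1.26359×10^8 km³/s².
Transfer-ellipse semi-major axis a_t = (r₁ + r₂)/2 = (92300 + 5.780×10^5)/2 = 3.3515×10^5 km.
At r₁ the circular-orbit speed is v₁ = √(μ/r₁) = 37.00 km/s.
On the transfer ellipse at r₁, vis-viva gives v_p = √[μ(2/r₁ − 1/a_t)] = 48.59 km/s.
First burn Δv₁ = |v_p − v₁| = 11.59 km/s.
At r₂, v₂ = √(μ/r₂) = 14.7856 km/s.
Transfer-orbit speed at r₂: v_a = √[μ(2/r₂ − 1/a_t)] = 7.75925 km/s.
Second burn Δv₂ = |v₂ − v_a| = 7.026 km/s.
Total Δv = Δv₁ + Δv₂ = 18.62 km/s.

Δv = 18.6 km/s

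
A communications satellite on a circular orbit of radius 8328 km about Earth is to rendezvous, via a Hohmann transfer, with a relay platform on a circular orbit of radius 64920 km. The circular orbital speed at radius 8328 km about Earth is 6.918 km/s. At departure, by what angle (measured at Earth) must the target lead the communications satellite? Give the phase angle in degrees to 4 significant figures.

φ = 103.7°

From the circular-orbit relation v² = μ/r at r = 8328 km: μ = v²r = (6.918)² × 8328 = 3.98567×10^5 km³/s².
Transfer-ellipse semi-major axis a_t = (r₁ + r₂)/2 = (8328 + 64920)/2 = 36624 km.
Transfer time t = π√(a_t³/μ) = 34878 s.
Target angular speed ω₂ = √(μ/r₂³) = 3.8167×10^-5 rad/s.
Angle swept by the target during transfer: ω₂·t = 1.3312 rad = 76.27°.
The communications satellite traverses 180° on the transfer ellipse, so the target must lead by 180° − 76.27° = 103.7°.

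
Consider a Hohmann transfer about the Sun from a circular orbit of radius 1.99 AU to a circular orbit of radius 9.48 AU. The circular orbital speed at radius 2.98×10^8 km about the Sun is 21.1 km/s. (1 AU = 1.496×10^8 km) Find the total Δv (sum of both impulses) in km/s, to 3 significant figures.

From the circular-orbit relation v² = μ/r at r = 2.98×10^8 km: μ = v²r = (21.1)² × 2.98×10^8 = 1.32673×10^11 km³/s².
In km: r₁ = 1.99 × 1.496×10^8 = 2.97704×10^8 km; r₂ = 9.48 × 1.496×10^8 = 1.418208×10^9 km.
The Hohmann ellipse has a_t = (r₁ + r₂)/2 = 8.57956×10^8 km.
Circular speed at r₁: v₁ = √(μ/r₁) = √(1.32673×10^11/2.97704×10^8) = 21.1105 km/s.
On the transfer ellipse at r₁, v² = μ(2/r − 1/a) gives v_p = √[μ(2/r₁ − 1/a_t)] = 27.1416 km/s.
First burn Δv₁ = |v_p − v₁| = 6.031 km/s.
Circular speed at r₂: v₂ = √(μ/r₂) = 9.672 km/s.
Transfer-orbit speed at r₂: v_a = √[μ(2/r₂ − 1/a_t)] = 5.697 km/s.
Second burn Δv₂ = |v₂ − v_a| = 3.975 km/s.
Δv = Δv₁ + Δv₂ = 6.031 + 3.975 = 10.01 km/s.

Δv = 10.0 km/s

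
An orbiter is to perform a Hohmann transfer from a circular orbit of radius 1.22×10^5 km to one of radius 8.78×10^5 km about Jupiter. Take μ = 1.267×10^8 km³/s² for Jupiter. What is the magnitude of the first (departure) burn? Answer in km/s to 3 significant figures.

The Hohmann ellipse has a_t = (r₁ + r₂)/2 = 5.000×10^5 km.
Circular speed at r = 1.220×10^5 km: v_c = √(μ/r) = 32.226 km/s.
Transfer-orbit speed at the same r (vis-viva, a = a_t): v_t = √[μ(2/r − 1/a_t)] = 42.704 km/s.
Δv₁ = |v_t − v_c| = |42.704 − 32.226| = 10.48 km/s.

Δv₁ = 10.5 km/s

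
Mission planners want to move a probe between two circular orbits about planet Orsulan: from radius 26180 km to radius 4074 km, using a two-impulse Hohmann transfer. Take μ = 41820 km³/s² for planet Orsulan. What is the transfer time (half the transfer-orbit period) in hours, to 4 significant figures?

t = 7.939 hours

Transfer-ellipse semi-major axis a_t = (r₁ + r₂)/2 = (26180 + 4074)/2 = 15127 km.
Half the transfer-orbit period gives t = π√(a_t³/μ) = 28580 s.
Converting: 28580 s ÷ 3600 s/hour = 7.939 hours.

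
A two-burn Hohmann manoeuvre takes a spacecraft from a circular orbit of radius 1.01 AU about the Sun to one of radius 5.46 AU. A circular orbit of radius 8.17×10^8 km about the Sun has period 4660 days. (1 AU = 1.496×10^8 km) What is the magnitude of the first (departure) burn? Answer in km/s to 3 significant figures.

From Kepler's third law T² = 4π²r³/μ at r = 8.17×10^8 km, T = 4660 days = 4660 × 86400 s = 4.02624×10^8 s: μ = 4π²r³/T² = 1.32809×10^11 km³/s².
In km: r₁ = 1.01 × 1.496×10^8 = 1.51096×10^8 km; r₂ = 5.46 × 1.496×10^8 = 8.16816×10^8 km.
Transfer-ellipse semi-major axis a_t = (r₁ + r₂)/2 = (1.51096×10^8 + 8.16816×10^8)/2 = 4.83956×10^8 km.
On the circular orbit at r = 1.51096×10^8 km, v_c = √(μ/r) = 29.647 km/s.
Transfer-orbit speed at the same r (vis-viva, a = a_t): v_t = √[μ(2/r − 1/a_t)] = 38.516 km/s.
Δv₁ = |v_t − v_c| = |38.516 − 29.647| = 8.869 km/s.

Δv₁ = 8.87 km/s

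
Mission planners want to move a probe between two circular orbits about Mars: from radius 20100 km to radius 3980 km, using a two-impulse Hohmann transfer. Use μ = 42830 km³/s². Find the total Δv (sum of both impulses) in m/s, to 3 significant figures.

Semi-major axis of the transfer orbit: a_t = (20100 + 3980)/2 = 12040 km.
At r₁ the circular-orbit speed is v₁ = √(μ/r₁) = 1.45974 km/s.
On the transfer ellipse at r₁, vis-viva equation gives v_a = √[μ(2/r₁ − 1/a_t)] = 0.839275 km/s.
First burn Δv₁ = |v_a − v₁| = 0.6205 km/s.
Circular speed at r₂: v₂ = √(μ/r₂) = 3.2804 km/s.
Transfer-orbit speed at r₂: v_p = √[μ(2/r₂ − 1/a_t)] = 4.2385 km/s.
Second burn Δv₂ = |v₂ − v_p| = 0.9581 km/s.
Δv = Δv₁ + Δv₂ = 0.6205 + 0.9581 = 1.579 km/s.

Δv = 1580 m/s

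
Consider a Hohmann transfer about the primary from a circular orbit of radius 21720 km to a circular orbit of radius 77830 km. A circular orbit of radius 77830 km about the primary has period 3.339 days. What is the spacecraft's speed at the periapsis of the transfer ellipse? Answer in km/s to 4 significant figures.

v = 4.012 km/s

From Kepler's third law T² = 4π²r³/μ at r = 77830 km, T = 3.339 days = 3.339 × 86400 s = 2.884896×10^5 s: μ = 4π²r³/T² = 2.23635×10^5 km³/s².
Transfer-ellipse semi-major axis a_t = (r₁ + r₂)/2 = (21720 + 77830)/2 = 49775 km.
At periapsis, r = 21720 km.
From the vis-viva equation, v = √[μ(2/r − 1/a_t)] = 4.012 km/s.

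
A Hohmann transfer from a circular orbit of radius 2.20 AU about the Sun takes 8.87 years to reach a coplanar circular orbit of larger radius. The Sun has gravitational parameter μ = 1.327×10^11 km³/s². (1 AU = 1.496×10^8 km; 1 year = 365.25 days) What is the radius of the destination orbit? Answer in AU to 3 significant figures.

r₂ = 11.4 AU

In km: r₁ = 2.20 × 1.496×10^8 = 3.2912×10^8 km.
Transfer time t = 8.87 years × 365.25 × 86400 s = 2.79915912×10^8 s, and t = π√(a_t³/μ).
So a_t = (μ t²/π²)^(1/3) = (1.327×10^11 × (2.79915912×10^8)² / π²)^(1/3) = 1.0175×10^9 km.
Since a_t = (r₁ + r₂)/2, r₂ = 2a_t − r₁ = 2×1.0175×10^9 − 3.2912×10^8 = 1.70588×10^9 km.
In AU: r₂ = 1.70588×10^9 / 1.496×10^8 = 11.4 AU.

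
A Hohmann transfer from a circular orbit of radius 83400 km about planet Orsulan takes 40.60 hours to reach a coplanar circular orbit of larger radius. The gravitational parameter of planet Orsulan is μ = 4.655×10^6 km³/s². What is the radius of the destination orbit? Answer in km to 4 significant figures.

Transfer time t = 40.60 hours = 1.4616×10^5 s, and t = π√(a_t³/μ).
So a_t = (μ t²/π²)^(1/3) = (4.655×10^6 × (1.4616×10^5)² / π²)^(1/3) = 2.1599×10^5 km.
Since a_t = (r₁ + r₂)/2, r₂ = 2a_t − r₁ = 2×2.1599×10^5 − 83400 = 3.4858×10^5 km.

r₂ = 3.486×10^5 km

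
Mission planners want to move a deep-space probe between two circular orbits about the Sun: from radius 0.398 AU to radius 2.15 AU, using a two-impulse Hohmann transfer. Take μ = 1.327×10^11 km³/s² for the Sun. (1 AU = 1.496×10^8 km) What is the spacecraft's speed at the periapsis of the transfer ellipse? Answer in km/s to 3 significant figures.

In km: r₁ = 0.398 × 1.496×10^8 = 5.95408×10^7 km; r₂ = 2.15 × 1.496×10^8 = 3.2164×10^8 km.
The Hohmann ellipse has a_t = (r₁ + r₂)/2 = 1.905904×10^8 km.
The periapsis of the transfer ellipse is at r = 5.95408×10^7 km.
Applying v² = μ(2/r − 1/a_t): v = 61.33 km/s.

v = 61.3 km/s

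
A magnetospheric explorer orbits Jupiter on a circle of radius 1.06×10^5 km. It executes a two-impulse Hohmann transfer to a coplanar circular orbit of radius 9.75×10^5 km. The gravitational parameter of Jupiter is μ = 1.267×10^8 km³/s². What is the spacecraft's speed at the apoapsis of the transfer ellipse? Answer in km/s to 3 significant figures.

v = 5.05 km/s

Semi-major axis of the transfer orbit: a_t = (1.060×10^5 + 9.750×10^5)/2 = 5.405×10^5 km.
At apoapsis, r = 9.750×10^5 km.
From the vis-viva equation, v = √[μ(2/r − 1/a_t)] = 5.048 km/s.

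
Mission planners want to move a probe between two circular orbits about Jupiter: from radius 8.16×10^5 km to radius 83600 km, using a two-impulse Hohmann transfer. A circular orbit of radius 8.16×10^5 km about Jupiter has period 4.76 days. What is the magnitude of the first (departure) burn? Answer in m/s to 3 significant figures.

Δv₁ = 7090 m/s

From Kepler's third law T² = 4π²r³/μ at r = 8.16×10^5 km, T = 4.76 days = 4.76 × 86400 s = 4.11264×10^5 s: μ = 4π²r³/T² = 1.26820×10^8 km³/s².
The Hohmann ellipse has a_t = (r₁ + r₂)/2 = 4.498×10^5 km.
Circular speed at r = 8.160×10^5 km: v_c = √(μ/r) = 12.467 km/s.
Vis-viva on the transfer ellipse at r = 8.160×10^5 km gives v_t = √[μ(2/r − 1/a_t)] = 5.3746 km/s.
Δv₁ = |v_t − v_c| = |5.3746 − 12.467| = 7.092 km/s.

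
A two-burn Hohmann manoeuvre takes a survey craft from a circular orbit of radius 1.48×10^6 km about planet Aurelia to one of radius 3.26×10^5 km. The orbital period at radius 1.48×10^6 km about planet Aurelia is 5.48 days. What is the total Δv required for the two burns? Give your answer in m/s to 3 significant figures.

From Kepler's third law T² = 4π²r³/μ at r = 1.48×10^6 km, T = 5.48 days = 5.48 × 86400 s = 4.73472×10^5 s: μ = 4π²r³/T² = 5.70895×10^8 km³/s².
The Hohmann ellipse has a_t = (r₁ + r₂)/2 = 9.030×10^5 km.
At r₁ the circular-orbit speed is v₁ = √(μ/r₁) = 19.640 km/s.
On the transfer ellipse at r₁, vis-viva equation gives v_a = √[μ(2/r₁ − 1/a_t)] = 11.801 km/s.
First burn Δv₁ = |v_a − v₁| = 7.839 km/s.
At r₂, v₂ = √(μ/r₂) = 41.847 km/s.
Transfer-orbit speed at r₂: v_p = √[μ(2/r₂ − 1/a_t)] = 53.574 km/s.
Second burn Δv₂ = |v₂ − v_p| = 11.73 km/s.
Total Δv = Δv₁ + Δv₂ = 19.57 km/s.

Δv = 19600 m/s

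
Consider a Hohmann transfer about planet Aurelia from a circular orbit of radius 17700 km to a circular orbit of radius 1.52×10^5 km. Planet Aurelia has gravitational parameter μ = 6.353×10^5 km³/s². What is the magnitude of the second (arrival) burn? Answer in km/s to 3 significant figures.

Δv₂ = 1.11 km/s

Semi-major axis of the transfer orbit: a_t = (17700 + 1.520×10^5)/2 = 84850 km.
Circular speed at r = 1.520×10^5 km: v_c = √(μ/r) = 2.0444 km/s.
Vis-viva on the transfer ellipse at r = 1.520×10^5 km gives v_t = √[μ(2/r − 1/a_t)] = 0.93375 km/s.
Δv₂ = |v_t − v_c| = |0.93375 − 2.0444| = 1.111 km/s.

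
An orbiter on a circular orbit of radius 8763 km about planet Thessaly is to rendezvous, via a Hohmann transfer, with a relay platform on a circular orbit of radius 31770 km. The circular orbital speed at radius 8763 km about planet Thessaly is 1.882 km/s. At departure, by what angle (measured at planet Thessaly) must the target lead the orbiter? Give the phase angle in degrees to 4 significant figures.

φ = 88.29°

From the circular-orbit relation v² = μ/r at r = 8763 km: μ = v²r = (1.882)² × 8763 = 31037.9 km³/s².
Semi-major axis of the transfer orbit: a_t = (8763 + 31770)/2 = 20266.5 km.
Transfer time t = π√(a_t³/μ) = 51450 s.
Target angular speed ω₂ = √(μ/r₂³) = 3.111×10^-5 rad/s.
Angle swept by the target during transfer: ω₂·t = 1.6006 rad = 91.71°.
Arrival is 180° from departure on the ellipse, so φ = 180° − 91.71° = 88.29°.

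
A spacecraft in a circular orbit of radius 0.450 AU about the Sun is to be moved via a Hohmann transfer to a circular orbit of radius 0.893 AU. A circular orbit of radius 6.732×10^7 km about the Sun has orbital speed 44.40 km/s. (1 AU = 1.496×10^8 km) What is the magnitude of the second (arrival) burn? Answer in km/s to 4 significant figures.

Δv₂ = 5.717 km/s

From the circular-orbit relation v² = μ/r at r = 6.732×10^7 km: μ = v²r = (44.40)² × 6.732×10^7 = 1.32712×10^11 km³/s².
In km: r₁ = 0.450 × 1.496×10^8 = 6.732×10^7 km; r₂ = 0.893 × 1.496×10^8 = 1.335928×10^8 km.
The Hohmann ellipse has a_t = (r₁ + r₂)/2 = 1.004564×10^8 km.
Circular speed at r = 1.335928×10^8 km: v_c = √(μ/r) = 31.5184 km/s.
Vis-viva on the transfer ellipse at r = 1.335928×10^8 km gives v_t = √[μ(2/r − 1/a_t)] = 25.8016 km/s.
Δv₂ = |v_t − v_c| = |25.8016 − 31.5184| = 5.717 km/s.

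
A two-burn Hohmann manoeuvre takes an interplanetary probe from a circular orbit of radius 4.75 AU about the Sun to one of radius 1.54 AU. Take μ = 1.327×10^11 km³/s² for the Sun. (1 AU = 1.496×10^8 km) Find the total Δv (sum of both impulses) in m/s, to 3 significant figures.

In km: r₁ = 4.75 × 1.496×10^8 = 7.106×10^8 km; r₂ = 1.54 × 1.496×10^8 = 2.30384×10^8 km.
Transfer-ellipse semi-major axis a_t = (r₁ + r₂)/2 = (7.106×10^8 + 2.30384×10^8)/2 = 4.70492×10^8 km.
Circular speed at r₁: v₁ = √(μ/r₁) = √(1.327×10^11/7.106×10^8) = 13.6654 km/s.
Transfer-orbit speed at r₁ (vis-viva): v_a = √[μ(2/r₁ − 1/a_t)] = 9.56253 km/s.
First burn Δv₁ = |v_a − v₁| = 4.103 km/s.
Circular speed at r₂: v₂ = √(μ/r₂) = 24.000 km/s.
Transfer-orbit speed at r₂: v_p = √[μ(2/r₂ − 1/a_t)] = 29.495 km/s.
Second burn Δv₂ = |v₂ − v_p| = 5.495 km/s.
Δv = Δv₁ + Δv₂ = 4.103 + 5.495 = 9.598 km/s.

Δv = 9600 m/s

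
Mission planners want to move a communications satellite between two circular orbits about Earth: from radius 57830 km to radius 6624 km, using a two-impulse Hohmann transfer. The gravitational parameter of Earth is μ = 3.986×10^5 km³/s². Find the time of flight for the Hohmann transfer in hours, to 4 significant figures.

The Hohmann ellipse has a_t = (r₁ + r₂)/2 = 32227 km.
Transfer time t = π√(a_t³/μ) = π√((32227)³ / 3.986×10^5) = 28790 s.
Converting: 28790 s ÷ 3600 s/hour = 7.997 hours.

t = 7.997 hours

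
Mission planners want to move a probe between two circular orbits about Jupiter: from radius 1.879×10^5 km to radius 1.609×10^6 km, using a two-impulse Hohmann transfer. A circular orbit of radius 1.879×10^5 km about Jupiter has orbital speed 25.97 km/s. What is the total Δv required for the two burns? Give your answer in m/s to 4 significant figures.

From the circular-orbit relation v² = μ/r at r = 1.879×10^5 km: μ = v²r = (25.97)² × 1.879×10^5 = 1.26727×10^8 km³/s².
The Hohmann ellipse has a_t = (r₁ + r₂)/2 = 8.9845×10^5 km.
At r₁ the circular-orbit speed is v₁ = √(μ/r₁) = 25.970 km/s.
On the transfer ellipse at r₁, v² = μ(2/r − 1/a) gives v_p = √[μ(2/r₁ − 1/a_t)] = 34.754 km/s.
First burn Δv₁ = |v_p − v₁| = 8.784 km/s.
Circular speed at r₂: v₂ = √(μ/r₂) = 8.875 km/s.
Transfer-orbit speed at r₂: v_a = √[μ(2/r₂ − 1/a_t)] = 4.059 km/s.
Second burn Δv₂ = |v₂ − v_a| = 4.816 km/s.
Δv = Δv₁ + Δv₂ = 8.784 + 4.816 = 13.60 km/s.

Δv = 13600 m/s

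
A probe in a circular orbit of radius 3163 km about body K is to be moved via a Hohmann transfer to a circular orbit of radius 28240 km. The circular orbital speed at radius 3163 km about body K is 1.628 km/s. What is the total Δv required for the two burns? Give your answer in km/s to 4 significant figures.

Δv = 0.8556 km/s

From the circular-orbit relation v² = μ/r at r = 3163 km: μ = v²r = (1.628)² × 3163 = 8383.16 km³/s².
The Hohmann ellipse has a_t = (r₁ + r₂)/2 = 15701.5 km.
Circular speed at r₁: v₁ = √(μ/r₁) = √(8383.16/3163) = 1.6280 km/s.
On the transfer ellipse at r₁, v² = μ(2/r − 1/a) gives v_p = √[μ(2/r₁ − 1/a_t)] = 2.1833 km/s.
First burn Δv₁ = |v_p − v₁| = 0.5553 km/s.
At r₂, v₂ = √(μ/r₂) = 0.5448 km/s.
Transfer-orbit speed at r₂: v_a = √[μ(2/r₂ − 1/a_t)] = 0.2445 km/s.
Second burn Δv₂ = |v₂ − v_a| = 0.3003 km/s.
Total Δv = Δv₁ + Δv₂ = 0.8556 km/s.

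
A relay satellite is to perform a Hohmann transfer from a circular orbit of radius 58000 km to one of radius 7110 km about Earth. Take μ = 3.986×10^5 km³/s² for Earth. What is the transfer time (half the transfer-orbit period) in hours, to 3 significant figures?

Semi-major axis of the transfer orbit: a_t = (58000 + 7110)/2 = 32555 km.
Transfer time t = π√(a_t³/μ) = π√((32555)³ / 3.986×10^5) = 29230 s.
Converting: 29230 s ÷ 3600 s/hour = 8.12 hours.

t = 8.12 hours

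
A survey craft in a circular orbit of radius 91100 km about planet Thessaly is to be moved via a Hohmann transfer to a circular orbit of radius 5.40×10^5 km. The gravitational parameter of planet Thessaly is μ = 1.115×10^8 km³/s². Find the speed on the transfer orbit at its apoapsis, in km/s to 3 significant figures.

The Hohmann ellipse has a_t = (r₁ + r₂)/2 = 3.1555×10^5 km.
The apoapsis of the transfer ellipse is at r = 5.400×10^5 km.
Applying v² = μ(2/r − 1/a_t): v = 7.721 km/s.

v = 7.72 km/s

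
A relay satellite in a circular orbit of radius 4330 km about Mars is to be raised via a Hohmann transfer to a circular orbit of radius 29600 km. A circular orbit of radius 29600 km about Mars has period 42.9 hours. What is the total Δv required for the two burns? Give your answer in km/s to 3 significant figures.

From Kepler's third law T² = 4π²r³/μ at r = 29600 km, T = 42.9 hours = 42.9 × 3600 s = 1.5444×10^5 s: μ = 4π²r³/T² = 42925.5 km³/s².
Semi-major axis of the transfer orbit: a_t = (4330 + 29600)/2 = 16965 km.
At r₁ the circular-orbit speed is v₁ = √(μ/r₁) = 3.149 km/s.
On the transfer ellipse at r₁, vis-viva gives v_p = √[μ(2/r₁ − 1/a_t)] = 4.159 km/s.
First burn Δv₁ = |v_p − v₁| = 1.010 km/s.
At r₂, v₂ = √(μ/r₂) = 1.20424 km/s.
Transfer-orbit speed at r₂: v_a = √[μ(2/r₂ − 1/a_t)] = 0.608385 km/s.
Second burn Δv₂ = |v₂ − v_a| = 0.5959 km/s.
Δv = Δv₁ + Δv₂ = 1.010 + 0.5959 = 1.606 km/s.

Δv = 1.61 km/s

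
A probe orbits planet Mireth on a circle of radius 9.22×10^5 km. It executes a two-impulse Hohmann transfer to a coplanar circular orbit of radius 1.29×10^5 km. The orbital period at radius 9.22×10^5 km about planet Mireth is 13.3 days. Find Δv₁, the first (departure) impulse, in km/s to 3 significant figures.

From Kepler's third law T² = 4π²r³/μ at r = 9.22×10^5 km, T = 13.3 days = 13.3 × 86400 s = 1.14912×10^6 s: μ = 4π²r³/T² = 2.34327×10^7 km³/s².
The Hohmann ellipse has a_t = (r₁ + r₂)/2 = 5.255×10^5 km.
Circular speed at r = 9.220×10^5 km: v_c = √(μ/r) = 5.04133 km/s.
Vis-viva on the transfer ellipse at r = 9.220×10^5 km gives v_t = √[μ(2/r − 1/a_t)] = 2.49778 km/s.
Δv₁ = |v_t − v_c| = |2.49778 − 5.04133| = 2.544 km/s.

Δv₁ = 2.54 km/s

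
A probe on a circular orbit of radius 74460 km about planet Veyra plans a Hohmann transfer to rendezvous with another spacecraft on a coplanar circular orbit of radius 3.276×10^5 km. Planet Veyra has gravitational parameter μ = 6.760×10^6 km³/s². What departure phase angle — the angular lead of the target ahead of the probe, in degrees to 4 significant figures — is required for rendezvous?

φ = 93.47°

Semi-major axis of the transfer orbit: a_t = (74460 + 3.276×10^5)/2 = 2.0103×10^5 km.
The half-period of the transfer ellipse is t = π√(a_t³/μ) = 1.08910×10^5 s.
Target angular speed ω₂ = √(μ/r₂³) = 1.38662×10^-5 rad/s.
Angle swept by the target during transfer: ω₂·t = 1.5102 rad = 86.53°.
The probe traverses 180° on the transfer ellipse, so the target must lead by 180° − 86.53° = 93.47°.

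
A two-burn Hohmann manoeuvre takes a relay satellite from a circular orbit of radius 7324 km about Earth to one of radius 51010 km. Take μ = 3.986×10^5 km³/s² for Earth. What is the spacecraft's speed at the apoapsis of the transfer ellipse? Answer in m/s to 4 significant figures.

Semi-major axis of the transfer orbit: a_t = (7324 + 51010)/2 = 29167 km.
The apoapsis of the transfer ellipse is at r = 51010 km.
Applying v² = μ(2/r − 1/a_t): v = 1.401 km/s.

v = 1401 m/s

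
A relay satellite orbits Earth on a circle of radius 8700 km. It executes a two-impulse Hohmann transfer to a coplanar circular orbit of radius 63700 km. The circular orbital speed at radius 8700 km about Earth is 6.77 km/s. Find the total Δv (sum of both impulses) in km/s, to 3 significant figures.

Δv = 3.49 km/s

From the circular-orbit relation v² = μ/r at r = 8700 km: μ = v²r = (6.77)² × 8700 = 3.98746×10^5 km³/s².
Semi-major axis of the transfer orbit: a_t = (8700 + 63700)/2 = 36200 km.
Circular speed at r₁: v₁ = √(μ/r₁) = √(3.98746×10^5/8700) = 6.770 km/s.
Transfer-orbit speed at r₁ (vis-viva): v_p = √[μ(2/r₁ − 1/a_t)] = 8.981 km/s.
First burn Δv₁ = |v_p − v₁| = 2.211 km/s.
Circular speed at r₂: v₂ = √(μ/r₂) = 2.502 km/s.
Transfer-orbit speed at r₂: v_a = √[μ(2/r₂ − 1/a_t)] = 1.227 km/s.
Second burn Δv₂ = |v₂ − v_a| = 1.275 km/s.
Total Δv = Δv₁ + Δv₂ = 3.486 km/s.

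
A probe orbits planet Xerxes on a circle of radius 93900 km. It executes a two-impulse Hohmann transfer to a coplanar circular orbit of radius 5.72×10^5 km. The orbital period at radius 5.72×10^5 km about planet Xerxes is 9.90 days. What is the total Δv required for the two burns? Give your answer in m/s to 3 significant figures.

From Kepler's third law T² = 4π²r³/μ at r = 5.72×10^5 km, T = 9.90 days = 9.90 × 86400 s = 8.5536×10^5 s: μ = 4π²r³/T² = 1.00983×10^7 km³/s².
Semi-major axis of the transfer orbit: a_t = (93900 + 5.720×10^5)/2 = 3.3295×10^5 km.
At r₁ the circular-orbit speed is v₁ = √(μ/r₁) = 10.3703 km/s.
On the transfer ellipse at r₁, vis-viva gives v_p = √[μ(2/r₁ − 1/a_t)] = 13.5925 km/s.
First burn Δv₁ = |v_p − v₁| = 3.2222 km/s.
Circular speed at r₂: v₂ = √(μ/r₂) = 4.20172 km/s.
Transfer-orbit speed at r₂: v_a = √[μ(2/r₂ − 1/a_t)] = 2.23136 km/s.
Second burn Δv₂ = |v₂ − v_a| = 1.9704 km/s.
Total Δv = Δv₁ + Δv₂ = 5.193 km/s.

Δv = 5190 m/s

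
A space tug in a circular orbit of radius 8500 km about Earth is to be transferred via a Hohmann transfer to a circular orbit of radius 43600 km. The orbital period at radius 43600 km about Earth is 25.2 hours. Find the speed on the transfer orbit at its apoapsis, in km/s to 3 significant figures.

v = 1.72 km/s

From Kepler's third law T² = 4π²r³/μ at r = 43600 km, T = 25.2 hours = 25.2 × 3600 s = 90720 s: μ = 4π²r³/T² = 3.97570×10^5 km³/s².
Semi-major axis of the transfer orbit: a_t = (8500 + 43600)/2 = 26050 km.
The apoapsis of the transfer ellipse is at r = 43600 km.
Vis-viva: v = √[μ(2/r − 1/a_t)] = √[3.97570×10^5 × (2/43600 − 1/26050)] = 1.725 km/s.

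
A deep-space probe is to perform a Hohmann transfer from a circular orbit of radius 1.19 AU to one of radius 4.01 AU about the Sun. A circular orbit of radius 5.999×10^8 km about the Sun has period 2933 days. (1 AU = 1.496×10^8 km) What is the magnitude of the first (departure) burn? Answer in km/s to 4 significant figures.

Δv₁ = 6.605 km/s

From Kepler's third law T² = 4π²r³/μ at r = 5.999×10^8 km, T = 2933 days = 2933 × 86400 s = 2.534112×10^8 s: μ = 4π²r³/T² = 1.32723×10^11 km³/s².
In km: r₁ = 1.19 × 1.496×10^8 = 1.78024×10^8 km; r₂ = 4.01 × 1.496×10^8 = 5.99896×10^8 km.
Semi-major axis of the transfer orbit: a_t = (1.78024×10^8 + 5.99896×10^8)/2 = 3.8896×10^8 km.
On the circular orbit at r = 1.78024×10^8 km, v_c = √(μ/r) = 27.304 km/s.
Vis-viva on the transfer ellipse at r = 1.78024×10^8 km gives v_t = √[μ(2/r − 1/a_t)] = 33.909 km/s.
Δv₁ = |v_t − v_c| = |33.909 − 27.304| = 6.605 km/s.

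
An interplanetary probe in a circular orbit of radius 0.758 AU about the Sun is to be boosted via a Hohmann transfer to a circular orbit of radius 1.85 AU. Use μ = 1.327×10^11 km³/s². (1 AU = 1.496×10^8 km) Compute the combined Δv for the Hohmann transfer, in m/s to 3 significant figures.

Δv = 11700 m/s

In km: r₁ = 0.758 × 1.496×10^8 = 1.133968×10^8 km; r₂ = 1.85 × 1.496×10^8 = 2.7676×10^8 km.
Semi-major axis of the transfer orbit: a_t = (1.133968×10^8 + 2.7676×10^8)/2 = 1.950784×10^8 km.
At r₁ the circular-orbit speed is v₁ = √(μ/r₁) = 34.209 km/s.
On the transfer ellipse at r₁, vis-viva gives v_p = √[μ(2/r₁ − 1/a_t)] = 40.746 km/s.
First burn Δv₁ = |v_p − v₁| = 6.537 km/s.
At r₂, v₂ = √(μ/r₂) = 21.897 km/s.
Transfer-orbit speed at r₂: v_a = √[μ(2/r₂ − 1/a_t)] = 16.695 km/s.
Second burn Δv₂ = |v₂ − v_a| = 5.202 km/s.
Δv = Δv₁ + Δv₂ = 6.537 + 5.202 = 11.74 km/s.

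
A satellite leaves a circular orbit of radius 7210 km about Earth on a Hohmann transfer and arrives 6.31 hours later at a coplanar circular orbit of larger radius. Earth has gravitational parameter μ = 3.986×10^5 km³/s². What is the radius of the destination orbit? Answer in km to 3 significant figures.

Transfer time t = 6.31 hours = 22716 s, and t = π√(a_t³/μ).
So a_t = (μ t²/π²)^(1/3) = (3.986×10^5 × (22716)² / π²)^(1/3) = 27519 km.
Since a_t = (r₁ + r₂)/2, r₂ = 2a_t − r₁ = 2×27519 − 7210 = 47828 km.

r₂ = 47800 km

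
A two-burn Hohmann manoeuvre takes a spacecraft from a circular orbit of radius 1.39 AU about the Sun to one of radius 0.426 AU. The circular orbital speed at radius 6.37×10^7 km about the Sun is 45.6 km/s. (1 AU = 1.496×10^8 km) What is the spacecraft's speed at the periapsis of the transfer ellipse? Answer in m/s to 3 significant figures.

From the circular-orbit relation v² = μ/r at r = 6.37×10^7 km: μ = v²r = (45.6)² × 6.37×10^7 = 1.32455×10^11 km³/s².
In km: r₁ = 1.39 × 1.496×10^8 = 2.07944×10^8 km; r₂ = 0.426 × 1.496×10^8 = 6.37296×10^7 km.
The Hohmann ellipse has a_t = (r₁ + r₂)/2 = 1.358368×10^8 km.
At periapsis, r = 6.37296×10^7 km.
Applying v² = μ(2/r − 1/a_t): v = 56.41 km/s.

v = 56400 m/s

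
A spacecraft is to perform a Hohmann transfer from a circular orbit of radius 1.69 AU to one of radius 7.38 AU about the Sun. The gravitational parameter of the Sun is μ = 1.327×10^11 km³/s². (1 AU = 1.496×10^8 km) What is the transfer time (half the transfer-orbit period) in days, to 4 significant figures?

t = 1764 days

In km: r₁ = 1.69 × 1.496×10^8 = 2.52824×10^8 km; r₂ = 7.38 × 1.496×10^8 = 1.104048×10^9 km.
Transfer-ellipse semi-major axis a_t = (r₁ + r₂)/2 = (2.52824×10^8 + 1.104048×10^9)/2 = 6.78436×10^8 km.
By Kepler's third law the transfer-orbit period is T = 2π√(a_t³/μ), so t = T/2 = 1.524×10^8 s.
Converting: 1.524×10^8 s ÷ 86400 s/day = 1764 days.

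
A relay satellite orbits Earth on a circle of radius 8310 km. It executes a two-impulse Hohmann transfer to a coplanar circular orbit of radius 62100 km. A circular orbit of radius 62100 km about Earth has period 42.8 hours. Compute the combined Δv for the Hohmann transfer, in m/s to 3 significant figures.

From Kepler's third law T² = 4π²r³/μ at r = 62100 km, T = 42.8 hours = 42.8 × 3600 s = 1.5408×10^5 s: μ = 4π²r³/T² = 3.98237×10^5 km³/s².
The Hohmann ellipse has a_t = (r₁ + r₂)/2 = 35205 km.
At r₁ the circular-orbit speed is v₁ = √(μ/r₁) = 6.9226 km/s.
Transfer-orbit speed at r₁ (vis-viva): v_p = √[μ(2/r₁ − 1/a_t)] = 9.1942 km/s.
First burn Δv₁ = |v_p − v₁| = 2.272 km/s.
Circular speed at r₂: v₂ = √(μ/r₂) = 2.532 km/s.
Transfer-orbit speed at r₂: v_a = √[μ(2/r₂ − 1/a_t)] = 1.230 km/s.
Second burn Δv₂ = |v₂ − v_a| = 1.302 km/s.
Δv = Δv₁ + Δv₂ = 2.272 + 1.302 = 3.574 km/s.

Δv = 3570 m/s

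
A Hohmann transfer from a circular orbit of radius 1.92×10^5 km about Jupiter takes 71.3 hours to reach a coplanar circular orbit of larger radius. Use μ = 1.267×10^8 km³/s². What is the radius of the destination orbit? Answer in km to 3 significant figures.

Transfer time t = 71.3 hours = 2.5668×10^5 s, and t = π√(a_t³/μ).
So a_t = (μ t²/π²)^(1/3) = (1.267×10^8 × (2.5668×10^5)² / π²)^(1/3) = 9.4570×10^5 km.
Since a_t = (r₁ + r₂)/2, r₂ = 2a_t − r₁ = 2×9.4570×10^5 − 1.920×10^5 = 1.6994×10^6 km.

r₂ = 1.70×10^6 km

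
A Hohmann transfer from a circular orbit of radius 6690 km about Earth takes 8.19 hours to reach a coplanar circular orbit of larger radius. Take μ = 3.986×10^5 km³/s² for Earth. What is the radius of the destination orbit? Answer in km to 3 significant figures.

r₂ = 58800 km

Transfer time t = 8.19 hours = 29484 s, and t = π√(a_t³/μ).
So a_t = (μ t²/π²)^(1/3) = (3.986×10^5 × (29484)² / π²)^(1/3) = 32744 km.
Since a_t = (r₁ + r₂)/2, r₂ = 2a_t − r₁ = 2×32744 − 6690 = 58798 km.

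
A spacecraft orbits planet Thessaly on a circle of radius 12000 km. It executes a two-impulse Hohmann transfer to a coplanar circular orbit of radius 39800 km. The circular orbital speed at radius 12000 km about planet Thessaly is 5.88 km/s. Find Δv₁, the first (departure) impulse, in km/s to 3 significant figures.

Δv₁ = 1.41 km/s

From the circular-orbit relation v² = μ/r at r = 12000 km: μ = v²r = (5.88)² × 12000 = 4.14893×10^5 km³/s².
The Hohmann ellipse has a_t = (r₁ + r₂)/2 = 25900 km.
On the circular orbit at r = 12000 km, v_c = √(μ/r) = 5.880 km/s.
Vis-viva on the transfer ellipse at r = 12000 km gives v_t = √[μ(2/r − 1/a_t)] = 7.289 km/s.
Δv₁ = |v_t − v_c| = |7.289 − 5.880| = 1.409 km/s.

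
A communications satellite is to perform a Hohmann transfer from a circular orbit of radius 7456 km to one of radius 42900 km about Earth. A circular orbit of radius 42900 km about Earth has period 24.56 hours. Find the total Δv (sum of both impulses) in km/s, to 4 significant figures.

From Kepler's third law T² = 4π²r³/μ at r = 42900 km, T = 24.56 hours = 24.56 × 3600 s = 88416 s: μ = 4π²r³/T² = 3.98722×10^5 km³/s².
Transfer-ellipse semi-major axis a_t = (r₁ + r₂)/2 = (7456 + 42900)/2 = 25178 km.
Circular speed at r₁: v₁ = √(μ/r₁) = √(3.98722×10^5/7456) = 7.31277 km/s.
Transfer-orbit speed at r₁ (vis-viva): v_p = √[μ(2/r₁ − 1/a_t)] = 9.54553 km/s.
First burn Δv₁ = |v_p − v₁| = 2.2328 km/s.
At r₂, v₂ = √(μ/r₂) = 3.0486 km/s.
Transfer-orbit speed at r₂: v_a = √[μ(2/r₂ − 1/a_t)] = 1.6590 km/s.
Second burn Δv₂ = |v₂ − v_a| = 1.3896 km/s.
Δv = Δv₁ + Δv₂ = 2.2328 + 1.3896 = 3.622 km/s.

Δv = 3.622 km/s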